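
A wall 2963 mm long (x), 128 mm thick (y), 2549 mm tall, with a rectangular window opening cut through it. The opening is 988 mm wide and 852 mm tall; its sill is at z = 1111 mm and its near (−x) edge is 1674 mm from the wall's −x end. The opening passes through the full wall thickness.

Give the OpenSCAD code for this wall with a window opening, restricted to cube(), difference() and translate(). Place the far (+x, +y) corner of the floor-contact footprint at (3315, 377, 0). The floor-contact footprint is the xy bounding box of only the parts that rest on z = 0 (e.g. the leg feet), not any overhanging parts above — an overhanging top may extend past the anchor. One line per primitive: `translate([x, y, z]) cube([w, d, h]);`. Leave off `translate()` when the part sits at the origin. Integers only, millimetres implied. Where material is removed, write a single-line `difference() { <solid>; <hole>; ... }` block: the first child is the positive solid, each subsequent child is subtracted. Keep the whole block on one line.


difference() { translate([352, 249, 0]) cube([2963, 128, 2549]); translate([2026, 249, 1111]) cube([988, 128, 852]); }


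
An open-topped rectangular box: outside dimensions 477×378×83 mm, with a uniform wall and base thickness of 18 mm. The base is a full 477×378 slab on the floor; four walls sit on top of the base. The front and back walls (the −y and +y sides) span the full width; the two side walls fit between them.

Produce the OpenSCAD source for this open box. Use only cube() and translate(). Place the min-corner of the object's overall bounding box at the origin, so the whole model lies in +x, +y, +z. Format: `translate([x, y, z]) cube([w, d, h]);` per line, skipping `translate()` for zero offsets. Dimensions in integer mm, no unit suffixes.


cube([477, 378, 18]);
translate([0, 0, 18]) cube([477, 18, 65]);
translate([0, 360, 18]) cube([477, 18, 65]);
translate([0, 18, 18]) cube([18, 342, 65]);
translate([459, 18, 18]) cube([18, 342, 65]);


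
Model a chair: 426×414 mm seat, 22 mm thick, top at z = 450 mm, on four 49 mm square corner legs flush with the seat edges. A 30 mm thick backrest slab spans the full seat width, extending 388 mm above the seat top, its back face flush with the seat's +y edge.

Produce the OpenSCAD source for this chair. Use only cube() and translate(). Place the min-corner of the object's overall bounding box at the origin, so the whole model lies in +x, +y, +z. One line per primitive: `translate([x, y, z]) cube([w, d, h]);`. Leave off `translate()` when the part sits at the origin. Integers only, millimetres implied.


translate([0, 0, 428]) cube([426, 414, 22]);
cube([49, 49, 428]);
translate([377, 0, 0]) cube([49, 49, 428]);
translate([0, 365, 0]) cube([49, 49, 428]);
translate([377, 365, 0]) cube([49, 49, 428]);
translate([0, 384, 450]) cube([426, 30, 388]);


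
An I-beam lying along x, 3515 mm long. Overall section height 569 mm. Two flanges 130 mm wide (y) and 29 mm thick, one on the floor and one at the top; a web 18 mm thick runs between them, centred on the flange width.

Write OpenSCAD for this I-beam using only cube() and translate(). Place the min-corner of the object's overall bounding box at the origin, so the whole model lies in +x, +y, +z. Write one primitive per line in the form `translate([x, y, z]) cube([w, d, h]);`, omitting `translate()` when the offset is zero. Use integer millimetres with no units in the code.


cube([3515, 130, 29]);
translate([0, 56, 29]) cube([3515, 18, 511]);
translate([0, 0, 540]) cube([3515, 130, 29]);


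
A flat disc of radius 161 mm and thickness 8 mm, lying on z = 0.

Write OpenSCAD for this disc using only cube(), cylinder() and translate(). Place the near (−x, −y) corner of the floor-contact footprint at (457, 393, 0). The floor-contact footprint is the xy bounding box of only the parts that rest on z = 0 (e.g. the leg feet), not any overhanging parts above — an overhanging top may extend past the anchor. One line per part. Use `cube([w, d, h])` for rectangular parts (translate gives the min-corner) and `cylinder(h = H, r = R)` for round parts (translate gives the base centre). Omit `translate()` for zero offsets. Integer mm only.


translate([618, 554, 0]) cylinder(h = 8, r = 161);


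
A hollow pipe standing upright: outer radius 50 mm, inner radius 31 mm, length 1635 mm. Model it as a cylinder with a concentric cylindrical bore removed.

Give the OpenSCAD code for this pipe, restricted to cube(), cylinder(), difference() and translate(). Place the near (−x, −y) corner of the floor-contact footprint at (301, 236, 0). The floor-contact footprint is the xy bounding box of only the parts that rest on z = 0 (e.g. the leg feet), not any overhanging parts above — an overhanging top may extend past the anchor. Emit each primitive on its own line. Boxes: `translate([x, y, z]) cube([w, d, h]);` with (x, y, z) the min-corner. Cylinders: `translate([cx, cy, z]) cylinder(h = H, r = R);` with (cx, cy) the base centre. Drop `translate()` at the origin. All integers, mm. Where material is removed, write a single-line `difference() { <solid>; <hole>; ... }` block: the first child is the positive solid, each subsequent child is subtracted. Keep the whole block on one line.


difference() { translate([351, 286, 0]) cylinder(h = 1635, r = 50); translate([351, 286, 0]) cylinder(h = 1635, r = 31); }


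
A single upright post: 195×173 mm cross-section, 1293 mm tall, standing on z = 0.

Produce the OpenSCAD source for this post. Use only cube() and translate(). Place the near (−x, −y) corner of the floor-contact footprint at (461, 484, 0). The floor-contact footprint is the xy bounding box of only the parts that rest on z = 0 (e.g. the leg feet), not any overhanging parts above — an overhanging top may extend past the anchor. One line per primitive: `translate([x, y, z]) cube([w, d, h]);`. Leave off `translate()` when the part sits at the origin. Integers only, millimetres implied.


translate([461, 484, 0]) cube([195, 173, 1293]);


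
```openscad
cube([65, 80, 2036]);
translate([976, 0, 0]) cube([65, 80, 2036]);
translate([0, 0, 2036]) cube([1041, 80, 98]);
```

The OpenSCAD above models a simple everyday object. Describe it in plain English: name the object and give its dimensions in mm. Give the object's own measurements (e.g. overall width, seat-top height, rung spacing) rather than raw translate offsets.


A door frame. The clear opening is 911 mm wide and 2036 mm high. Two 65 mm wide jambs, 80 mm deep, stand either side of the opening from the floor to the top of the opening. A 98 mm thick head sits across the top of both jambs, spanning the full outside width of the frame.


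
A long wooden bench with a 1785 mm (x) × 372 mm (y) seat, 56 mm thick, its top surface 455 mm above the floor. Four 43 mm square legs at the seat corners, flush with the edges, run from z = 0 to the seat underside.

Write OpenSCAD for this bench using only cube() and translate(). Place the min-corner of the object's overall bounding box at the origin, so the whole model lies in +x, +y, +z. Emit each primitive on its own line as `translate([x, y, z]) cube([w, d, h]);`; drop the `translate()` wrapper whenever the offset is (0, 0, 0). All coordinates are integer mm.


translate([0, 0, 399]) cube([1785, 372, 56]);
cube([43, 43, 399]);
translate([0, 329, 0]) cube([43, 43, 399]);
translate([1742, 0, 0]) cube([43, 43, 399]);
translate([1742, 329, 0]) cube([43, 43, 399]);


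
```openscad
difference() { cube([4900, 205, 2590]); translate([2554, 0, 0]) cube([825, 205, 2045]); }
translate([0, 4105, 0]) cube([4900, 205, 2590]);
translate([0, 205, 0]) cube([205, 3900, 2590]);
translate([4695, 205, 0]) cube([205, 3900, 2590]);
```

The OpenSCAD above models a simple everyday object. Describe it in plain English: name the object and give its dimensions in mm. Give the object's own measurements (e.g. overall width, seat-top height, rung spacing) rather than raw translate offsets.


A single room: four walls, each 2590 mm tall and 205 mm thick, enclosing an outside footprint 4900×4310 mm (x × y), no floor or roof. The front and back walls (−y and +y sides) run the full x-width; the side walls fit between their inner faces. A door opening 825 mm wide and 2045 mm tall is cut through the front wall from the floor up, its −x edge 2554 mm from the wall's −x end.


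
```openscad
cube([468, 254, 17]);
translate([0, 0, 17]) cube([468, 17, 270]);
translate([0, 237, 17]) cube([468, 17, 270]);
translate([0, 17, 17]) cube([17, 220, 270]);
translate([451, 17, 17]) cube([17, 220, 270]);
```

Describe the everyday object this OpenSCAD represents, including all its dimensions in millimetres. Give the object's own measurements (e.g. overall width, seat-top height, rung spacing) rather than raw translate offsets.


An open-topped rectangular box: outside dimensions 468×254×287 mm, with a uniform wall and base thickness of 17 mm. The base is a full 468×254 slab on the floor; four walls sit on top of the base. The front and back walls (the −y and +y sides) span the full width; the two side walls fit between them.


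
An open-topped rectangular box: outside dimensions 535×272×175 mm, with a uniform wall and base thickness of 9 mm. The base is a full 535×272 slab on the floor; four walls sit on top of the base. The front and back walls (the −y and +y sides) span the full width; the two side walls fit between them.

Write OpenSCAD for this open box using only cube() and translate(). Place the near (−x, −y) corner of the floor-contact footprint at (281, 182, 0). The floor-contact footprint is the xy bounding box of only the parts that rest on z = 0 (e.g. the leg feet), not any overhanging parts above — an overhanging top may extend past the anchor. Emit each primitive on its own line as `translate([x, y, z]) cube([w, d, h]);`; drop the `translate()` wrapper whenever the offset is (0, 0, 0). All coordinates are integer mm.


translate([281, 182, 0]) cube([535, 272, 9]);
translate([281, 182, 9]) cube([535, 9, 166]);
translate([281, 445, 9]) cube([535, 9, 166]);
translate([281, 191, 9]) cube([9, 254, 166]);
translate([807, 191, 9]) cube([9, 254, 166]);


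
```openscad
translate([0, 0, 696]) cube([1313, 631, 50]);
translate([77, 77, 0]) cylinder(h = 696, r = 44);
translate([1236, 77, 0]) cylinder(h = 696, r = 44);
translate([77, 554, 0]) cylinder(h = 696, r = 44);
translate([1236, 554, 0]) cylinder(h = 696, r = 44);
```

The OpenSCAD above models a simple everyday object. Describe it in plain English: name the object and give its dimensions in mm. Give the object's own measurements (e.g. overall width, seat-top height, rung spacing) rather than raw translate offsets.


A rectangular dining table. The top is 1313×631×50 mm with its upper surface at z = 746 mm. It stands on four round legs of 88 mm diameter, each leg's bounding box inset 33 mm from the nearest pair of top edges, running from the floor to the underside of the top.


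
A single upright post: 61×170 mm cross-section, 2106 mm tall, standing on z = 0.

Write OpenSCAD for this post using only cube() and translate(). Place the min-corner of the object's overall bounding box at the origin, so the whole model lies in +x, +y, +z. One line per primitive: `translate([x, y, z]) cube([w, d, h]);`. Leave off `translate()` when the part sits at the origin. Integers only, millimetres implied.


cube([61, 170, 2106]);


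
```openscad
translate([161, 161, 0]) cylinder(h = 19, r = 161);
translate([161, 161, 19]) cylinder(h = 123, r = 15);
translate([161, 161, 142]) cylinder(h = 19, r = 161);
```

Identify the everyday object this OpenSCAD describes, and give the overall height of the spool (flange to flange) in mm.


A spool. The overall height is 161 mm.

Three coaxial cylinders, large–small–large — a spool. Two 19 mm flanges and a 123 mm core give 19 + 123 + 19 = 161 mm.


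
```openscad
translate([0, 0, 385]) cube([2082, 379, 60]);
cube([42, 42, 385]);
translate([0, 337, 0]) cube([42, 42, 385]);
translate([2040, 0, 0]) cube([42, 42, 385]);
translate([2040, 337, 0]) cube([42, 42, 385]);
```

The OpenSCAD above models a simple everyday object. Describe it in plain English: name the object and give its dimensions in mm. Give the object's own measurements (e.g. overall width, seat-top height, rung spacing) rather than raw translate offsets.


A bench: a 2082×379 mm seat slab, 60 mm thick, top at z = 445 mm, on four 42×42 mm square legs flush with the seat corners and standing on z = 0.


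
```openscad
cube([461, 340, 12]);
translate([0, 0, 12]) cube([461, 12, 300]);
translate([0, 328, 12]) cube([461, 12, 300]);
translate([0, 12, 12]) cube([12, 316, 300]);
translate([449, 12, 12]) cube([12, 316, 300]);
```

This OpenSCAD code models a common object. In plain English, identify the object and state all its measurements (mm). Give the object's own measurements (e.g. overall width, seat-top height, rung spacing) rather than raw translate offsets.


An open-topped rectangular box: outside dimensions 461×340×312 mm, with a uniform wall and base thickness of 12 mm. The base is a full 461×340 slab on the floor; four walls sit on top of the base. The front and back walls (the −y and +y sides) span the full width; the two side walls fit between them.


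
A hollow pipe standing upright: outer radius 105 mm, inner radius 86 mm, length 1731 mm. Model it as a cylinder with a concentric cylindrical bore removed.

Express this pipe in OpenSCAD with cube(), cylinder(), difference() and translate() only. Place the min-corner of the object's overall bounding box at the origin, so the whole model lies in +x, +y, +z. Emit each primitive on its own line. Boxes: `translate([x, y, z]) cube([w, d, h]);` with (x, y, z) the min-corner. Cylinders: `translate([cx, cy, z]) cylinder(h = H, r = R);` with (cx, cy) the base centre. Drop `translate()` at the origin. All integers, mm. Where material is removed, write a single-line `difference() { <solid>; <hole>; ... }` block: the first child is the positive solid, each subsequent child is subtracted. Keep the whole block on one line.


difference() { translate([105, 105, 0]) cylinder(h = 1731, r = 105); translate([105, 105, 0]) cylinder(h = 1731, r = 86); }


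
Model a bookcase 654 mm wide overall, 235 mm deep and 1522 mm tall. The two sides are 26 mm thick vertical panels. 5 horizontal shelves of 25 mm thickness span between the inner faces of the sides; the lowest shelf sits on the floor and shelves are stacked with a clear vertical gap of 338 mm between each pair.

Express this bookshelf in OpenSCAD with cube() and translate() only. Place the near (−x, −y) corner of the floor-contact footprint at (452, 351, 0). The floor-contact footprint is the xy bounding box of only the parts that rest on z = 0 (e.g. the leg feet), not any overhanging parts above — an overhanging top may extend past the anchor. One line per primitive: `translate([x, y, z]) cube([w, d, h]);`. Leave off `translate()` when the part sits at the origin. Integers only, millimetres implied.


translate([452, 351, 0]) cube([26, 235, 1522]);
translate([1080, 351, 0]) cube([26, 235, 1522]);
translate([478, 351, 0]) cube([602, 235, 25]);
translate([478, 351, 363]) cube([602, 235, 25]);
translate([478, 351, 726]) cube([602, 235, 25]);
translate([478, 351, 1089]) cube([602, 235, 25]);
translate([478, 351, 1452]) cube([602, 235, 25]);


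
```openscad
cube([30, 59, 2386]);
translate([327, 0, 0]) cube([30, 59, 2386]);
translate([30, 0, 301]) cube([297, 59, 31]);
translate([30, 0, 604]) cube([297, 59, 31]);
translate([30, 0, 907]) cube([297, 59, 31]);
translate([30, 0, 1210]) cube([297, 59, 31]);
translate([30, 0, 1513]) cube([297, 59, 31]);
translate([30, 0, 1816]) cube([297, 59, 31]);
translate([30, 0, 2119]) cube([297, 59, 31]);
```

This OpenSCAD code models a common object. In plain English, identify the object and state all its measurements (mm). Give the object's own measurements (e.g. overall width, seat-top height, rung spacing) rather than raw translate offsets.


A straight ladder. Two 30×59 mm vertical rails, 2386 mm tall, stand 357 mm apart (outside-to-outside) with their front faces coplanar on the −y side. 7 rungs, each 59 mm deep and 31 mm tall, span between the inner faces of the rails, front faces flush with the rails. The lowest rung's underside is at z = 301 mm and rungs are spaced 303 mm apart (underside to underside).


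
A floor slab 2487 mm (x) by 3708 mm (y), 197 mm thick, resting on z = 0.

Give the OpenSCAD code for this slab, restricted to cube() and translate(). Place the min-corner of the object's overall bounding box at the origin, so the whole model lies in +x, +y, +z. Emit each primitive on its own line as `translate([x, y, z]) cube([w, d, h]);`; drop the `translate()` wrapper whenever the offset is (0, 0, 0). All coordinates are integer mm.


cube([2487, 3708, 197]);


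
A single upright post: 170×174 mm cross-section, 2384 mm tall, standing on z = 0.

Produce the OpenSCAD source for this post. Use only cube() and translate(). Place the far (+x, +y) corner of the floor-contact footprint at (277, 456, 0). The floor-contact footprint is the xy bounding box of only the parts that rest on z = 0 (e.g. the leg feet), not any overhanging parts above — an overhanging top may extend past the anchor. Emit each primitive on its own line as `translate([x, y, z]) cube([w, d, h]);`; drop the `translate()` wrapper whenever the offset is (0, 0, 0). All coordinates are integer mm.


translate([107, 282, 0]) cube([170, 174, 2384]);


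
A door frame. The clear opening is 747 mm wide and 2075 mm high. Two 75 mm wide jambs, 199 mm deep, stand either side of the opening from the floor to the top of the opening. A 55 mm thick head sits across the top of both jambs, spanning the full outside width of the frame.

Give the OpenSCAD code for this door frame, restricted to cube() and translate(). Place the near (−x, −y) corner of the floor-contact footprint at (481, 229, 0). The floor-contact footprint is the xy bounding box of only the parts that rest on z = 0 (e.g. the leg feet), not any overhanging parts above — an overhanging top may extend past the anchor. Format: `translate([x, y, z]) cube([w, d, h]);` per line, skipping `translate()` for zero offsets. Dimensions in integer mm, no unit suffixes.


translate([481, 229, 0]) cube([75, 199, 2075]);
translate([1303, 229, 0]) cube([75, 199, 2075]);
translate([481, 229, 2075]) cube([897, 199, 55]);


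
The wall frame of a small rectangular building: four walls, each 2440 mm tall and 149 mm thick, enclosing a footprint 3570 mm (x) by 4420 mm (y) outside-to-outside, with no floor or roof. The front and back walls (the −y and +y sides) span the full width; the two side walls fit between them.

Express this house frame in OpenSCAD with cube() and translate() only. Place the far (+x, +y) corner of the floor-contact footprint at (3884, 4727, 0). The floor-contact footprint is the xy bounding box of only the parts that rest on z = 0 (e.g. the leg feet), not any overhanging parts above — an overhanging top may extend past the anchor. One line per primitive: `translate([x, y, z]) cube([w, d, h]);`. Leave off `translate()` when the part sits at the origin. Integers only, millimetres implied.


translate([314, 307, 0]) cube([3570, 149, 2440]);
translate([314, 4578, 0]) cube([3570, 149, 2440]);
translate([314, 456, 0]) cube([149, 4122, 2440]);
translate([3735, 456, 0]) cube([149, 4122, 2440]);


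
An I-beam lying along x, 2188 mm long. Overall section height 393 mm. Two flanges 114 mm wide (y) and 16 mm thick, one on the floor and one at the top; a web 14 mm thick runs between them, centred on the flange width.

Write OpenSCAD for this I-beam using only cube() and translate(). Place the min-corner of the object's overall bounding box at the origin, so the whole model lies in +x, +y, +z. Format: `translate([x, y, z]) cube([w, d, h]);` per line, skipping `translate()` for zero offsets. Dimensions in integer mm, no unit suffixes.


cube([2188, 114, 16]);
translate([0, 50, 16]) cube([2188, 14, 361]);
translate([0, 0, 377]) cube([2188, 114, 16]);


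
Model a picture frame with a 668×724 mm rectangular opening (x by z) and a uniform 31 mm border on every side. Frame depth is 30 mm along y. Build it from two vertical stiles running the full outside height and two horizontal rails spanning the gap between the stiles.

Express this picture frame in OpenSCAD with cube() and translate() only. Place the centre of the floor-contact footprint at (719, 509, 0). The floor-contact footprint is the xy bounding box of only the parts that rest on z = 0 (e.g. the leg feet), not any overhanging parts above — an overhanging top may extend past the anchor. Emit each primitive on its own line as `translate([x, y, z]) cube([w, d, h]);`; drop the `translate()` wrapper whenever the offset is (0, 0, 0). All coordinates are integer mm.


translate([354, 494, 0]) cube([31, 30, 786]);
translate([1053, 494, 0]) cube([31, 30, 786]);
translate([385, 494, 0]) cube([668, 30, 31]);
translate([385, 494, 755]) cube([668, 30, 31]);


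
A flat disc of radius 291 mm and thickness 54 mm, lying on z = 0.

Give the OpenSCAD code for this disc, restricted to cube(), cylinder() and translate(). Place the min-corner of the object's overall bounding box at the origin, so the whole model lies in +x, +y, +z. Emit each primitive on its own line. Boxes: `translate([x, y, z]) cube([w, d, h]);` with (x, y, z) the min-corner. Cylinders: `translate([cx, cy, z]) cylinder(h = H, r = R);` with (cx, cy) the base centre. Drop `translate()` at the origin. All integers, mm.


translate([291, 291, 0]) cylinder(h = 54, r = 291);


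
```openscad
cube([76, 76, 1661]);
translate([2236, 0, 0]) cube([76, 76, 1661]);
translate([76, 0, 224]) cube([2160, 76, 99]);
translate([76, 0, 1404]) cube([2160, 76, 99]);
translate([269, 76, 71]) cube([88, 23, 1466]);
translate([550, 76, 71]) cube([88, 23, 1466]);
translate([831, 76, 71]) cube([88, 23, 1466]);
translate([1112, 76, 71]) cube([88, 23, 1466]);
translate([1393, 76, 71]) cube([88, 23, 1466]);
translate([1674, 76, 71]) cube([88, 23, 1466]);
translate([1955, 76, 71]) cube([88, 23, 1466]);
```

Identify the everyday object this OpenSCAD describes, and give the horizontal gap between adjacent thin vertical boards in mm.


A fence section. The picket gap is 193 mm.

Two posts, two rails, 7 pickets — a fence section. Span 2160 mm holds 7 pickets of 88 mm with 8 equal gaps: ⌊(2160 − 7·88) / 8⌋ = 193 mm.


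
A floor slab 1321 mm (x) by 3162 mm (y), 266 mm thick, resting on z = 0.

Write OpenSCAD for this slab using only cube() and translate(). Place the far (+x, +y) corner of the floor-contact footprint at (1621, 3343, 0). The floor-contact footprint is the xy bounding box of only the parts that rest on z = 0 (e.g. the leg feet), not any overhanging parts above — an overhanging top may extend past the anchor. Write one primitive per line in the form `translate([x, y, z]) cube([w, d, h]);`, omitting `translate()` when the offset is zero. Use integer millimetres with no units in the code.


translate([300, 181, 0]) cube([1321, 3162, 266]);


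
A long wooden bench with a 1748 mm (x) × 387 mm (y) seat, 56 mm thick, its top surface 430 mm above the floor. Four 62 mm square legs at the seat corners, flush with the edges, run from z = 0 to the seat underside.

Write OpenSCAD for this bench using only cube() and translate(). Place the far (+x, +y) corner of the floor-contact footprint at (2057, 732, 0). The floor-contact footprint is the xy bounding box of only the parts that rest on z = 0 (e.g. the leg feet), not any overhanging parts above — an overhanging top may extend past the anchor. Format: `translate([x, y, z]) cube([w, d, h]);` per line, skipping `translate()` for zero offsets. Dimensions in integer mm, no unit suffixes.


translate([309, 345, 374]) cube([1748, 387, 56]);
translate([309, 345, 0]) cube([62, 62, 374]);
translate([309, 670, 0]) cube([62, 62, 374]);
translate([1995, 345, 0]) cube([62, 62, 374]);
translate([1995, 670, 0]) cube([62, 62, 374]);


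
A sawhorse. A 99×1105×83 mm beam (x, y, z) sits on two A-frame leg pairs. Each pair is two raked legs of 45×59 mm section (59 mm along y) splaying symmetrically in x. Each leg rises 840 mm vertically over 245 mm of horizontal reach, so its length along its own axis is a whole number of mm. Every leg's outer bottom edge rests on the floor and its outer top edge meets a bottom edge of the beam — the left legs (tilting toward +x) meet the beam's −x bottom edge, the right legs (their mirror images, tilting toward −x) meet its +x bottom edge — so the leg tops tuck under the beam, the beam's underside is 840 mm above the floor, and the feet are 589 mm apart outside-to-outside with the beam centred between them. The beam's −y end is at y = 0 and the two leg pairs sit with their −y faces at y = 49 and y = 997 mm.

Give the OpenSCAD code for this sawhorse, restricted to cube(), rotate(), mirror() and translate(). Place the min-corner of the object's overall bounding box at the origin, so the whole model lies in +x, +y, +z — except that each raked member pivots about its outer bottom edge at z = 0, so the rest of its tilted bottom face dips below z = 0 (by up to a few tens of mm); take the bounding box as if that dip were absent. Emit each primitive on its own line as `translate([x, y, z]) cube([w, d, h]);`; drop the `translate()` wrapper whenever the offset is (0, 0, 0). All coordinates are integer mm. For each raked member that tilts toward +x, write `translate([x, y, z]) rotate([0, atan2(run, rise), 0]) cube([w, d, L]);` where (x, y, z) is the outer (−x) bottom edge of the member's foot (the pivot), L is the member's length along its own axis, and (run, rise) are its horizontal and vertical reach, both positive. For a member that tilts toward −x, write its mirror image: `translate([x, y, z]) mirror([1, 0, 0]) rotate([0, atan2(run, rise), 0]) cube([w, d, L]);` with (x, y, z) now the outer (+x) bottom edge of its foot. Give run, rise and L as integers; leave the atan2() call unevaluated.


translate([245, 0, 840]) cube([99, 1105, 83]);
translate([0, 49, 0]) rotate([0, atan2(245, 840), 0]) cube([45, 59, 875]);
translate([589, 49, 0]) mirror([1, 0, 0]) rotate([0, atan2(245, 840), 0]) cube([45, 59, 875]);
translate([0, 997, 0]) rotate([0, atan2(245, 840), 0]) cube([45, 59, 875]);
translate([589, 997, 0]) mirror([1, 0, 0]) rotate([0, atan2(245, 840), 0]) cube([45, 59, 875]);


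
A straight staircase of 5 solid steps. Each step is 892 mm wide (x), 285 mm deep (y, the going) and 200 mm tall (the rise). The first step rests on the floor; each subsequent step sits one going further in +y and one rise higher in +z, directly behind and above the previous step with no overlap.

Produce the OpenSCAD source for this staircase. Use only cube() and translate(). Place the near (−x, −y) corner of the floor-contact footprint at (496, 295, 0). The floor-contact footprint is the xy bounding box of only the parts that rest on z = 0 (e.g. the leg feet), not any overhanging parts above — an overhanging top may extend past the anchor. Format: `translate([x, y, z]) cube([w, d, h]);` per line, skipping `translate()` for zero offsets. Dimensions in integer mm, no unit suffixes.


translate([496, 295, 0]) cube([892, 285, 200]);
translate([496, 580, 200]) cube([892, 285, 200]);
translate([496, 865, 400]) cube([892, 285, 200]);
translate([496, 1150, 600]) cube([892, 285, 200]);
translate([496, 1435, 800]) cube([892, 285, 200]);


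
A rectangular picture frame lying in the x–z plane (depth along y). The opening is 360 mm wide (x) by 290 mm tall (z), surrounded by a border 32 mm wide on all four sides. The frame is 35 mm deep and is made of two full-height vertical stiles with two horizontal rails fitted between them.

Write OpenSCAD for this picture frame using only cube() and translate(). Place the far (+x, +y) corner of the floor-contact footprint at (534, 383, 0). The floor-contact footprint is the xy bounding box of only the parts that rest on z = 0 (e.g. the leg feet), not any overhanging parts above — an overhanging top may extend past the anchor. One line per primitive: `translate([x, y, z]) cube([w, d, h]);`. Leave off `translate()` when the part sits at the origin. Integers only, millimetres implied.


translate([110, 348, 0]) cube([32, 35, 354]);
translate([502, 348, 0]) cube([32, 35, 354]);
translate([142, 348, 0]) cube([360, 35, 32]);
translate([142, 348, 322]) cube([360, 35, 32]);


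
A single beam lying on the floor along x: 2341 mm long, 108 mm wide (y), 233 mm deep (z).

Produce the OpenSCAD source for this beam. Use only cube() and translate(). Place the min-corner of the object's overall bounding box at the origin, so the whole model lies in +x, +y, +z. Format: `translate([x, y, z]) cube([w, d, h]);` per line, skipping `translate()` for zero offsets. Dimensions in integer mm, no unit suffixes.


cube([2341, 108, 233]);


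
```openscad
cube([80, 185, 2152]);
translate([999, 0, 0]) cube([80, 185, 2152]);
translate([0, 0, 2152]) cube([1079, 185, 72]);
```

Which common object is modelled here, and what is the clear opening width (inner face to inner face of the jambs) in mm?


A door frame. The clear opening width is 919 mm.

Two 2152 mm tall posts with a header on top — a door frame. The left jamb is 80 mm wide at x = 0; the right jamb starts at x = 999. The clear opening is 999 − 80 = 919 mm.


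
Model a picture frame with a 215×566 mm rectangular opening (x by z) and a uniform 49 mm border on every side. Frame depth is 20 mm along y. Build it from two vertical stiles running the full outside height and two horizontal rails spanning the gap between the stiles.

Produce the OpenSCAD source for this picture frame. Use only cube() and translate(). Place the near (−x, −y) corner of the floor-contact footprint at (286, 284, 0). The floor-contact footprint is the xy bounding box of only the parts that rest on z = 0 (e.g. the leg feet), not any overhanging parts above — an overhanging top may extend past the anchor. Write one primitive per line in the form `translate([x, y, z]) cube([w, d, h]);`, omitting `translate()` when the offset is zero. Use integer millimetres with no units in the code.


translate([286, 284, 0]) cube([49, 20, 664]);
translate([550, 284, 0]) cube([49, 20, 664]);
translate([335, 284, 0]) cube([215, 20, 49]);
translate([335, 284, 615]) cube([215, 20, 49]);


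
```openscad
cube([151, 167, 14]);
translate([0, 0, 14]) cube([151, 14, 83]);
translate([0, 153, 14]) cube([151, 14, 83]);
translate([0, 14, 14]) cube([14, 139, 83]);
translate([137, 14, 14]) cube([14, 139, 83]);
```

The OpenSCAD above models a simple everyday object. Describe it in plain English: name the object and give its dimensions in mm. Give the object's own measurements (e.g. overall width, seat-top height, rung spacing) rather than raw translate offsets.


An open-topped rectangular box: outside dimensions 151×167×97 mm, with a uniform wall and base thickness of 14 mm. The base is a full 151×167 slab on the floor; four walls sit on top of the base. The front and back walls (the −y and +y sides) span the full width; the two side walls fit between them.


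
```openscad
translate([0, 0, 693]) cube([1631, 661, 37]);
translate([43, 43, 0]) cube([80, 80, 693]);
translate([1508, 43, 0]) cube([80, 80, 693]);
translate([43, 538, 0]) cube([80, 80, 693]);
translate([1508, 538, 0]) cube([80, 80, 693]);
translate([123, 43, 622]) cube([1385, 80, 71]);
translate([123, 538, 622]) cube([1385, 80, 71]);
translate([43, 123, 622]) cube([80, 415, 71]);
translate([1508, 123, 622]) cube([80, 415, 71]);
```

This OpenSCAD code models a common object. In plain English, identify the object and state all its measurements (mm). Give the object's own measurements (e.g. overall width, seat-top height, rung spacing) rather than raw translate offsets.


A table: top 1631 mm (x) × 661 mm (y), 37 mm thick, upper face at z = 730 mm, on four 80×80 mm square legs, each inset 43 mm from the nearest pair of top edges from z = 0 to the bottom of the top. Four apron rails, 80 mm thick and 71 mm tall, run between adjacent legs with their top edges flush with the underside of the top and their outer faces flush with the legs' outer faces.


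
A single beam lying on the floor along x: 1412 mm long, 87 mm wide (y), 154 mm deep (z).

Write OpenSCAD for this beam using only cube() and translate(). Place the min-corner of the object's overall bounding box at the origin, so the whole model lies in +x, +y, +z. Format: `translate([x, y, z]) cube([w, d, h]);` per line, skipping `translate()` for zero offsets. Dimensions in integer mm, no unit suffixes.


cube([1412, 87, 154]);


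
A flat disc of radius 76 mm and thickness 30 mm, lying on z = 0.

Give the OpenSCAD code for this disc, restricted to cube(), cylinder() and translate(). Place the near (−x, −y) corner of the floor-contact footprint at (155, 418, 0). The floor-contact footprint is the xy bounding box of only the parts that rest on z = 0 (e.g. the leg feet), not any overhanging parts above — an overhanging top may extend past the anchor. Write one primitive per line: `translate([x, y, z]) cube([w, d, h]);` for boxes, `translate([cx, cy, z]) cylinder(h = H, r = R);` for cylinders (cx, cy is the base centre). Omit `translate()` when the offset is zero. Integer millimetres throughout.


translate([231, 494, 0]) cylinder(h = 30, r = 76);


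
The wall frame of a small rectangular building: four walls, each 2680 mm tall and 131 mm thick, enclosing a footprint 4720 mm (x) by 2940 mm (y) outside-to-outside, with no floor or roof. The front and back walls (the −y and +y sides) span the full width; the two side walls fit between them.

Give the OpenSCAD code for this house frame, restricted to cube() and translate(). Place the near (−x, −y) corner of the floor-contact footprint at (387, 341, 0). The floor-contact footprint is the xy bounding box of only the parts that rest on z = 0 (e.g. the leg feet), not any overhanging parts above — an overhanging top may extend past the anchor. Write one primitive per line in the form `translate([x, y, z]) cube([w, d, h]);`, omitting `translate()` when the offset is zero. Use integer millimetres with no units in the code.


translate([387, 341, 0]) cube([4720, 131, 2680]);
translate([387, 3150, 0]) cube([4720, 131, 2680]);
translate([387, 472, 0]) cube([131, 2678, 2680]);
translate([4976, 472, 0]) cube([131, 2678, 2680]);


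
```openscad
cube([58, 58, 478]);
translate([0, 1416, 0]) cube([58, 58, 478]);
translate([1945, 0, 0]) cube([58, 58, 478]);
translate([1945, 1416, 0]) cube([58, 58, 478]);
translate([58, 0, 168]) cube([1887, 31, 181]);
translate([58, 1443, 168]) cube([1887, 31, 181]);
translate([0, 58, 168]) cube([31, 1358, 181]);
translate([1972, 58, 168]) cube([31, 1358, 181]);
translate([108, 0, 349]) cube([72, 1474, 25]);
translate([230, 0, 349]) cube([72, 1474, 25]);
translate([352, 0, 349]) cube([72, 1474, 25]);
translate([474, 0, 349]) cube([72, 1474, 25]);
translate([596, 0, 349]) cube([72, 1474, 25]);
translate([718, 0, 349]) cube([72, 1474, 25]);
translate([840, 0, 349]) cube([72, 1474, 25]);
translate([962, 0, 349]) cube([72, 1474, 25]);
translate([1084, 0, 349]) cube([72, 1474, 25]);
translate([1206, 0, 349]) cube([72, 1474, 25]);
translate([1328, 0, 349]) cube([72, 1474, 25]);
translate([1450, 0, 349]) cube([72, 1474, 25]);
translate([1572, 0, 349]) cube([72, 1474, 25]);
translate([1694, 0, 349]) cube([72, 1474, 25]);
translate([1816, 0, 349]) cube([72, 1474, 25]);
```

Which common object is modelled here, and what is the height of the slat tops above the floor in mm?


A bed frame. The slat-top height is 374 mm.

Four posts, four rails, and a row of slats — a bed frame. Slats sit on the rails at z = 168 + 181 = 349; with slat thickness 25, the top is 374 mm.


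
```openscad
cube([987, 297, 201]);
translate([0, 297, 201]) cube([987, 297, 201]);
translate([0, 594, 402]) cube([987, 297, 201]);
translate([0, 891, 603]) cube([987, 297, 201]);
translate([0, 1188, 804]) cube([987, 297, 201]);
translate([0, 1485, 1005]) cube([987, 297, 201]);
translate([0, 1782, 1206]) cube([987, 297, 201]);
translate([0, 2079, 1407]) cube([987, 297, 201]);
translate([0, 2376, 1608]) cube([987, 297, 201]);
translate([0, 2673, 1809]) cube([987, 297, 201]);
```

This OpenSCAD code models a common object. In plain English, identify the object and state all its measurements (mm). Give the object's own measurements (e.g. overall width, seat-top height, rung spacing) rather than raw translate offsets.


A straight staircase of 10 solid steps. Each step is 987 mm wide (x), 297 mm deep (y, the going) and 201 mm tall (the rise). The first step rests on the floor; each subsequent step sits one going further in +y and one rise higher in +z, directly behind and above the previous step with no overlap.


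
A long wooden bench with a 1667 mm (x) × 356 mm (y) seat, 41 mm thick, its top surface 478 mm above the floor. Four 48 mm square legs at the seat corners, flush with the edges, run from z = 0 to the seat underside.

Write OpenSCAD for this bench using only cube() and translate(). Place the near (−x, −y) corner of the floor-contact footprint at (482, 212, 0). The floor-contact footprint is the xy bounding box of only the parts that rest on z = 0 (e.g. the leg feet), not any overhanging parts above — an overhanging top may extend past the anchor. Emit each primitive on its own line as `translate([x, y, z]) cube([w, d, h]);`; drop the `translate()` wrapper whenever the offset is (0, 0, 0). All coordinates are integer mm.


translate([482, 212, 437]) cube([1667, 356, 41]);
translate([482, 212, 0]) cube([48, 48, 437]);
translate([482, 520, 0]) cube([48, 48, 437]);
translate([2101, 212, 0]) cube([48, 48, 437]);
translate([2101, 520, 0]) cube([48, 48, 437]);


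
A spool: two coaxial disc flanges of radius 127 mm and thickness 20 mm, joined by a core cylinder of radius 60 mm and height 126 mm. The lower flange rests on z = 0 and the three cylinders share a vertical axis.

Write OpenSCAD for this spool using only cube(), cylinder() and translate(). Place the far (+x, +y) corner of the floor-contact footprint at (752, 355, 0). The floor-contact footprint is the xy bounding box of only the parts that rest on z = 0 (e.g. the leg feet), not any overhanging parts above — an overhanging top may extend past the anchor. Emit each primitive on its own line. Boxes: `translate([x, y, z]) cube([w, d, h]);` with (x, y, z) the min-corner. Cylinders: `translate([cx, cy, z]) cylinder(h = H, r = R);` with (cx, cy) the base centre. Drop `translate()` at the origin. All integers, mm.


translate([625, 228, 0]) cylinder(h = 20, r = 127);
translate([625, 228, 20]) cylinder(h = 126, r = 60);
translate([625, 228, 146]) cylinder(h = 20, r = 127);


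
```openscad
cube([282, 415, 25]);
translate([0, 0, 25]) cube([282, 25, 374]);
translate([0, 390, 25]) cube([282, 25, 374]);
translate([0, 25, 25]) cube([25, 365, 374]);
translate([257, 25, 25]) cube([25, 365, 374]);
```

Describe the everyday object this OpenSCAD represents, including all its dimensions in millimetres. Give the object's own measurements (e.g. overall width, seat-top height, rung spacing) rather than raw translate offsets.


An open-topped rectangular box: outside dimensions 282×415×399 mm, with a uniform wall and base thickness of 25 mm. The base is a full 282×415 slab on the floor; four walls sit on top of the base. The front and back walls (the −y and +y sides) span the full width; the two side walls fit between them.


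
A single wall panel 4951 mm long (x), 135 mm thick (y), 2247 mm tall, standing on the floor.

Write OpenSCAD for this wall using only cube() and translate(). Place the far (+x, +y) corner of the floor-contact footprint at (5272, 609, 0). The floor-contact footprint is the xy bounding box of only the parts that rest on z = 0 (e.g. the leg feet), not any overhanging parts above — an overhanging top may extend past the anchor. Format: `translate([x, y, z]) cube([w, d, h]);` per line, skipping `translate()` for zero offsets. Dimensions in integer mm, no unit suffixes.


translate([321, 474, 0]) cube([4951, 135, 2247]);
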